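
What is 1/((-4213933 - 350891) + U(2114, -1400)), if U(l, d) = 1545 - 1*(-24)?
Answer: -1/4563255 ≈ -2.1914e-7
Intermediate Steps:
U(l, d) = 1569 (U(l, d) = 1545 + 24 = 1569)
1/((-4213933 - 350891) + U(2114, -1400)) = 1/((-4213933 - 350891) + 1569) = 1/(-4564824 + 1569) = 1/(-4563255) = -1/4563255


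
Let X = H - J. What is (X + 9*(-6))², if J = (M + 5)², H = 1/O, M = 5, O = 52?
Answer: 64112049/2704 ≈ 23710.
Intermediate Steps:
H = 1/52 ≈ 0.019231
J = 100 (J = (5 + 5)² = 10² = 100)
X = -5199/52 (X = 1/52 - 1*100 = 1/52 - 100 = -5199/52 ≈ -99.981)
(X + 9*(-6))² = (-5199/52 + 9*(-6))² = (-5199/52 - 54)² = (-8007/52)² = 64112049/2704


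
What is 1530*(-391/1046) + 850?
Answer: 145435/523 ≈ 278.08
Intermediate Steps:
1530*(-391/1046) + 850 = -299115/523 + 850 = 145435/523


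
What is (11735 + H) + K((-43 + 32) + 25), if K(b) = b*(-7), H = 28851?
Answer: 40488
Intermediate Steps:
K(b) = -7*b
(11735 + H) + K((-43 + 32) + 25) = (11735 + 28851) - 7*((-43 + 32) + 25) = 40586 - 7*(-11 + 25) = 40586 - 7*14 = 40586 - 98 = 40488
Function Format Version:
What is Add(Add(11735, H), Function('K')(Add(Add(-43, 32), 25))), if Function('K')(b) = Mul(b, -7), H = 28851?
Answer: 40488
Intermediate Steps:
Function('K')(b) = Mul(-7, b)
Add(Add(11735, H), Function('K')(Add(Add(-43, 32), 25))) = Add(Add(11735, 28851), Mul(-7, Add(Add(-43, 32), 25))) = Add(40586, Mul(-7, Add(-11, 25))) = Add(40586, Mul(-7, 14)) = Add(40586, -98) = 40488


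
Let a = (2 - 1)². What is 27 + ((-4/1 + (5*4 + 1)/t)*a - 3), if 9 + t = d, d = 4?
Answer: 79/5 ≈ 15.800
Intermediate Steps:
t = -5 (t = -9 + 4 = -5)
a = 1 (a = 1² = 1)
27 + ((-4/1 + (5*4 + 1)/t)*a - 3) = 27 + ((-4/1 + (5*4 + 1)/(-5))*1 - 3) = 27 + ((-4*1 + (20 + 1)*(-⅕))*1 - 3) = 27 + ((-4 + 21*(-⅕))*1 - 3) = 27 + ((-4 - 21/5)*1 - 3) = 27 + (-41/5*1 - 3) = 27 + (-41/5 - 3) = 27 - 56/5 = 79/5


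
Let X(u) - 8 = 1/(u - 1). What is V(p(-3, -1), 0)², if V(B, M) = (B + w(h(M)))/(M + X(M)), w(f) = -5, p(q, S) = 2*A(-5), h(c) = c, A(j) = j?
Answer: 225/49 ≈ 4.5918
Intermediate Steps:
p(q, S) = -10 (p(q, S) = 2*(-5) = -10)
X(u) = 8 + 1/(-1 + u) (X(u) = 8 + 1/(u - 1) = 8 + 1/(-1 + u))
V(B, M) = (-5 + B)/(M + (-7 + 8*M)/(-1 + M)) (V(B, M) = (B - 5)/(M + (-7 + 8*M)/(-1 + M)) = (-5 + B)/(M + (-7 + 8*M)/(-1 + M)))
V(p(-3, -1), 0)² = ((-1 + 0)*(-5 - 10)/(-7 + 8*0 + 0*(-1 + 0)))² = (-1*(-15)/(-7 + 0 + 0*(-1)))² = (-1*(-15)/(-7 + 0 + 0))² = (-1*(-15)/(-7))² = (-⅐*(-1)*(-15))² = (-15/7)² = 225/49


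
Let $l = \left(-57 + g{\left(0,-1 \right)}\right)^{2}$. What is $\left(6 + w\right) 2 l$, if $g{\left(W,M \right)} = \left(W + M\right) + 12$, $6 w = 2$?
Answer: $\frac{80408}{3} \approx 26803.0$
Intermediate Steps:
$w = \frac{1}{3}$ ($w = \frac{1}{6} \cdot 2 = \frac{1}{3} \approx 0.33333$)
$g{\left(W,M \right)} = 12 + M + W$ ($g{\left(W,M \right)} = \left(M + W\right) + 12 = 12 + M + W$)
$l = 2116$ ($l = \left(-57 + \left(12 - 1 + 0\right)\right)^{2} = \left(-57 + 11\right)^{2} = \left(-46\right)^{2} = 2116$)
$\left(6 + w\right) 2 l = \left(6 + \frac{1}{3}\right) 2 \cdot 2116 = \frac{19}{3} \cdot 2 \cdot 2116 = \frac{38}{3} \cdot 2116 = \frac{80408}{3}$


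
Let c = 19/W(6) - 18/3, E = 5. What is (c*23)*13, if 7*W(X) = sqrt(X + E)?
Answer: -1794 + 39767*sqrt(11)/11 ≈ 10196.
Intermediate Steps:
W(X) = sqrt(5 + X)/7 (W(X) = sqrt(X + 5)/7 = sqrt(5 + X)/7)
c = -6 + 133*sqrt(11)/11 (c = 19/((sqrt(5 + 6)/7)) - 18/3 = 19/((sqrt(11)/7)) - 18*1/3 = 19*(7*sqrt(11)/11) - 6 = 133*sqrt(11)/11 - 6 = -6 + 133*sqrt(11)/11 ≈ 34.101)
(c*23)*13 = ((-6 + 133*sqrt(11)/11)*23)*13 = (-138 + 3059*sqrt(11)/11)*13 = -1794 + 39767*sqrt(11)/11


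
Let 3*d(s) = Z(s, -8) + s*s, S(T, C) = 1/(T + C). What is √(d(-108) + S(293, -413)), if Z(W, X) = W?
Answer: √13867170/60 ≈ 62.064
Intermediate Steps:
S(T, C) = 1/(C + T)
d(s) = s/3 + s²/3 (d(s) = (s + s*s)/3 = (s + s²)/3 = s/3 + s²/3)
√(d(-108) + S(293, -413)) = √((⅓)*(-108)*(1 - 108) + 1/(-413 + 293)) = √((⅓)*(-108)*(-107) + 1/(-120)) = √(3852 - 1/120) = √(462239/120) = √13867170/60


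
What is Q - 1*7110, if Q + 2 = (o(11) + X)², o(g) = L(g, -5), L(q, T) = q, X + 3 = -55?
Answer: -4903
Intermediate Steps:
X = -58 (X = -3 - 55 = -58)
o(g) = g
Q = 2207 (Q = -2 + (11 - 58)² = -2 + (-47)² = -2 + 2209 = 2207)
Q - 1*7110 = 2207 - 1*7110 = 2207 - 7110 = -4903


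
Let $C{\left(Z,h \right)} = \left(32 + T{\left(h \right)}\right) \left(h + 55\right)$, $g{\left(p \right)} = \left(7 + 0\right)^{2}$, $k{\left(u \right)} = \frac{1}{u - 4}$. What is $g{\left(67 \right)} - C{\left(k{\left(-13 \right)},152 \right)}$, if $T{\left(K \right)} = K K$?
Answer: $-4789103$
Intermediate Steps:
$T{\left(K \right)} = K^{2}$
$k{\left(u \right)} = \frac{1}{-4 + u}$
$g{\left(p \right)} = 49$ ($g{\left(p \right)} = 7^{2} = 49$)
$C{\left(Z,h \right)} = \left(32 + h^{2}\right) \left(55 + h\right)$ ($C{\left(Z,h \right)} = \left(32 + h^{2}\right) \left(h + 55\right) = \left(32 + h^{2}\right) \left(55 + h\right)$)
$g{\left(67 \right)} - C{\left(k{\left(-13 \right)},152 \right)} = 49 - \left(1760 + 152^{3} + 32 \cdot 152 + 55 \cdot 152^{2}\right) = 49 - \left(1760 + 3511808 + 4864 + 55 \cdot 23104\right) = 49 - \left(1760 + 3511808 + 4864 + 1270720\right) = 49 - 4789152 = -4789103$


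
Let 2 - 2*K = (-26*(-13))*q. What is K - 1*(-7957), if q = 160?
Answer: -19082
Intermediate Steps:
K = -27039 (K = 1 - (-26*(-13))*160/2 = 1 - 169*160 = 1 - 1/2*54080 = 1 - 27040 = -27039)
K - 1*(-7957) = -27039 - 1*(-7957) = -27039 + 7957 = -19082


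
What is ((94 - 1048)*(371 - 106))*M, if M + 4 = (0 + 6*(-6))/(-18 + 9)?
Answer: 0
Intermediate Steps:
M = 0 (M = -4 + (0 + 6*(-6))/(-18 + 9) = -4 + (0 - 36)/(-9) = -4 - 36*(-⅑) = -4 + 4 = 0)
((94 - 1048)*(371 - 106))*M = ((94 - 1048)*(371 - 106))*0 = -954*265*0 = -252810*0 = 0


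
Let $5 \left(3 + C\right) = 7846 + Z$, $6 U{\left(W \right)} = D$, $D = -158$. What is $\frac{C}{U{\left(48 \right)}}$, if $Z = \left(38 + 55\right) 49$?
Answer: $- \frac{37164}{395} \approx -94.086$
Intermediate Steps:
$Z = 4557$ ($Z = 93 \cdot 49 = 4557$)
$U{\left(W \right)} = - \frac{79}{3}$ ($U{\left(W \right)} = \frac{1}{6} \left(-158\right) = - \frac{79}{3}$)
$C = \frac{12388}{5}$ ($C = -3 + \frac{7846 + 4557}{5} = -3 + \frac{1}{5} \cdot 12403 = -3 + \frac{12403}{5} = \frac{12388}{5} \approx 2477.6$)
$\frac{C}{U{\left(48 \right)}} = \frac{12388}{5 \left(- \frac{79}{3}\right)} = \frac{12388}{5} \left(- \frac{3}{79}\right) = - \frac{37164}{395}$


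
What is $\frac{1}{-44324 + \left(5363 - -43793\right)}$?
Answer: $\frac{1}{4832} \approx 0.00020695$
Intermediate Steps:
$\frac{1}{-44324 + \left(5363 - -43793\right)} = \frac{1}{-44324 + \left(5363 + 43793\right)} = \frac{1}{-44324 + 49156} = \frac{1}{4832}$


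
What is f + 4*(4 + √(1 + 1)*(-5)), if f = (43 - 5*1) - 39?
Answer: 15 - 20*√2 ≈ -13.284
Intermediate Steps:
f = -1 (f = (43 - 5) - 39 = 38 - 39 = -1)
f + 4*(4 + √(1 + 1)*(-5)) = -1 + 4*(4 + √(1 + 1)*(-5)) = -1 + 4*(4 + √2*(-5)) = -1 + 4*(4 - 5*√2) = -1 + (16 - 20*√2) = 15 - 20*√2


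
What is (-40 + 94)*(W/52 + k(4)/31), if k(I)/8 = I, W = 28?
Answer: 34182/403 ≈ 84.819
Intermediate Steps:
k(I) = 8*I
(-40 + 94)*(W/52 + k(4)/31) = (-40 + 94)*(28/52 + (8*4)/31) = 54*(28*(1/52) + 32*(1/31)) = 54*(7/13 + 32/31) = 54*(633/403) = 34182/403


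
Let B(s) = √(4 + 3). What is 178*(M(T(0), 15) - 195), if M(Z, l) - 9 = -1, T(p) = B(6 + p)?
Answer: -33286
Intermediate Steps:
B(s) = √7
T(p) = √7
M(Z, l) = 8 (M(Z, l) = 9 - 1 = 8)
178*(M(T(0), 15) - 195) = 178*(8 - 195) = 178*(-187) = -33286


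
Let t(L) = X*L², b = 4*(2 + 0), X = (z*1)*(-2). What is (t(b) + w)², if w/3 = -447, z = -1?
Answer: 1471369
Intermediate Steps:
w = -1341 (w = 3*(-447) = -1341)
X = 2 (X = -1*1*(-2) = -1*(-2) = 2)
b = 8 (b = 4*2 = 8)
t(L) = 2*L²
(t(b) + w)² = (2*8² - 1341)² = (2*64 - 1341)² = (128 - 1341)² = (-1213)² = 1471369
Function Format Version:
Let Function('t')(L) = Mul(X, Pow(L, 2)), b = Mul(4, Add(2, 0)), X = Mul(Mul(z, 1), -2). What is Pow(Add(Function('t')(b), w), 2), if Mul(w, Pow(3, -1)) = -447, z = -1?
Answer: 1471369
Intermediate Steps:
w = -1341 (w = Mul(3, -447) = -1341)
X = 2 (X = Mul(Mul(-1, 1), -2) = Mul(-1, -2) = 2)
b = 8 (b = Mul(4, 2) = 8)
Function('t')(L) = Mul(2, Pow(L, 2))
Pow(Add(Function('t')(b), w), 2) = Pow(Add(Mul(2, Pow(8, 2)), -1341), 2) = Pow(Add(Mul(2, 64), -1341), 2) = Pow(Add(128, -1341), 2) = Pow(-1213, 2) = 1471369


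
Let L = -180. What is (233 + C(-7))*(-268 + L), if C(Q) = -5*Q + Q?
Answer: -116928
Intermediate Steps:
C(Q) = -4*Q
(233 + C(-7))*(-268 + L) = (233 - 4*(-7))*(-268 - 180) = (233 + 28)*(-448) = 261*(-448) = -116928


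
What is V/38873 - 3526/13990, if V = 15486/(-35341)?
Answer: -2422136576329/9609805797535 ≈ -0.25205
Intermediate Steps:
V = -15486/35341 (V = 15486*(-1/35341) = -15486/35341 ≈ -0.43819)
V/38873 - 3526/13990 = -15486/35341/38873 - 3526/13990 = -15486/35341*1/38873 - 3526*1/13990 = -15486/1373810693 - 1763/6995 = -2422136576329/9609805797535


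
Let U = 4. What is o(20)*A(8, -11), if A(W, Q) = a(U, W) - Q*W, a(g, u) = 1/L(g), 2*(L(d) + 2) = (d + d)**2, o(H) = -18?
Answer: -7923/5 ≈ -1584.6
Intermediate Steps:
L(d) = -2 + 2*d**2 (L(d) = -2 + (d + d)**2/2 = -2 + (2*d)**2/2 = -2 + (4*d**2)/2 = -2 + 2*d**2)
a(g, u) = 1/(-2 + 2*g**2)
A(W, Q) = 1/30 - Q*W (A(W, Q) = 1/(2*(-1 + 4**2)) - Q*W = 1/(2*(-1 + 16)) - Q*W = (1/2)/15 - Q*W = (1/2)*(1/15) - Q*W = 1/30 - Q*W)
o(20)*A(8, -11) = -18*(1/30 - 1*(-11)*8) = -18*(1/30 + 88) = -18*2641/30 = -7923/5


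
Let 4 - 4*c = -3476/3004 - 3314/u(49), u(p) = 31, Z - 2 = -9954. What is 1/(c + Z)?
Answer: -93124/924161171 ≈ -0.00010077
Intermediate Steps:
Z = -9952 (Z = 2 - 9954 = -9952)
c = 2608877/93124 (c = 1 - (-3476/3004 - 3314/31)/4 = 1 - (-3476*1/3004 - 3314*1/31)/4 = 1 - (-869/751 - 3314/31)/4 = 1 - ¼*(-2515753/23281) = 1 + 2515753/93124 = 2608877/93124 ≈ 28.015)
1/(c + Z) = 1/(2608877/93124 - 9952) = 1/(-924161171/93124) = -93124/924161171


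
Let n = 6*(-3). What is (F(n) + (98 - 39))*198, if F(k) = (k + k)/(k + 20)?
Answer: 8118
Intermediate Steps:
n = -18
F(k) = 2*k/(20 + k) (F(k) = (2*k)/(20 + k) = 2*k/(20 + k))
(F(n) + (98 - 39))*198 = (2*(-18)/(20 - 18) + (98 - 39))*198 = (2*(-18)/2 + 59)*198 = (2*(-18)*(½) + 59)*198 = (-18 + 59)*198 = 41*198 = 8118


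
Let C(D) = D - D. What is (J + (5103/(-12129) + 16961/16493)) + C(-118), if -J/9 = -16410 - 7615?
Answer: 14418182772505/66681199 ≈ 2.1623e+5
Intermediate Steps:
C(D) = 0
J = 216225 (J = -9*(-16410 - 7615) = -9*(-24025) = 216225)
(J + (5103/(-12129) + 16961/16493)) + C(-118) = (216225 + (5103/(-12129) + 16961/16493)) + 0 = (216225 + (5103*(-1/12129) + 16961*(1/16493))) + 0 = (216225 + (-1701/4043 + 16961/16493)) + 0 = (216225 + 40518730/66681199) + 0 = 14418182772505/66681199 + 0 = 14418182772505/66681199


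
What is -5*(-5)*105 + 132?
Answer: 2757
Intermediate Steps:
-5*(-5)*105 + 132 = 25*105 + 132 = 2625 + 132 = 2757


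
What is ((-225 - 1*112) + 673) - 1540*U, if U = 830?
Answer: -1277864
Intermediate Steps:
((-225 - 1*112) + 673) - 1540*U = ((-225 - 1*112) + 673) - 1540*830 = ((-225 - 112) + 673) - 1278200 = (-337 + 673) - 1278200 = 336 - 1278200 = -1277864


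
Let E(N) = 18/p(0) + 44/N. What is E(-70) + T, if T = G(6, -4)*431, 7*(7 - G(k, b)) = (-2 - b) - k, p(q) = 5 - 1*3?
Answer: 114508/35 ≈ 3271.7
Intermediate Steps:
p(q) = 2 (p(q) = 5 - 3 = 2)
G(k, b) = 51/7 + b/7 + k/7 (G(k, b) = 7 - ((-2 - b) - k)/7 = 7 - (-2 - b - k)/7 = 7 + (2/7 + b/7 + k/7) = 51/7 + b/7 + k/7)
T = 22843/7 (T = (51/7 + (1/7)*(-4) + (1/7)*6)*431 = (51/7 - 4/7 + 6/7)*431 = (53/7)*431 = 22843/7 ≈ 3263.3)
E(N) = 9 + 44/N (E(N) = 18/2 + 44/N = 18*(1/2) + 44/N = 9 + 44/N)
E(-70) + T = (9 + 44/(-70)) + 22843/7 = (9 + 44*(-1/70)) + 22843/7 = (9 - 22/35) + 22843/7 = 293/35 + 22843/7 = 114508/35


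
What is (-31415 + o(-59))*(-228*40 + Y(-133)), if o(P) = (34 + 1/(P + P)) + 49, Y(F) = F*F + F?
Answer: -15594692586/59 ≈ -2.6432e+8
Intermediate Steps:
Y(F) = F + F**2 (Y(F) = F**2 + F = F + F**2)
o(P) = 83 + 1/(2*P) (o(P) = (34 + 1/(2*P)) + 49 = 83 + 1/(2*P))
(-31415 + o(-59))*(-228*40 + Y(-133)) = (-31415 + (83 + (1/2)/(-59)))*(-228*40 - 133*(1 - 133)) = (-31415 + (83 + (1/2)*(-1/59)))*(-9120 - 133*(-132)) = (-31415 + (83 - 1/118))*(-9120 + 17556) = (-31415 + 9793/118)*8436 = -3697177/118*8436 = -15594692586/59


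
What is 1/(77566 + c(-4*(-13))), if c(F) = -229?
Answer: 1/77337 ≈ 1.2930e-5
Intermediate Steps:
1/(77566 + c(-4*(-13))) = 1/(77566 - 229) = 1/77337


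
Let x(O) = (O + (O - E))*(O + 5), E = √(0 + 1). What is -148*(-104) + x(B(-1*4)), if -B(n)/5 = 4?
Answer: 16007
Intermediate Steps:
E = 1 (E = √1 = 1)
B(n) = -20 (B(n) = -5*4 = -20)
x(O) = (-1 + 2*O)*(5 + O) (x(O) = (O + (O - 1*1))*(O + 5) = (O + (O - 1))*(5 + O) = (O + (-1 + O))*(5 + O) = (-1 + 2*O)*(5 + O))
-148*(-104) + x(B(-1*4)) = -148*(-104) + (-5 + 2*(-20)² + 9*(-20)) = 15392 + (-5 + 2*400 - 180) = 15392 + (-5 + 800 - 180) = 15392 + 615 = 16007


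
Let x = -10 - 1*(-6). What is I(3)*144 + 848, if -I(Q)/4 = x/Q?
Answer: 1616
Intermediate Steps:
x = -4 (x = -10 + 6 = -4)
I(Q) = 16/Q (I(Q) = -(-16)/Q = 16/Q)
I(3)*144 + 848 = (16/3)*144 + 848 = 768 + 848 = 1616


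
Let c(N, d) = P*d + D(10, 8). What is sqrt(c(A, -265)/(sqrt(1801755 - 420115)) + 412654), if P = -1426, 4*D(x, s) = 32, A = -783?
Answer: sqrt(49232951533737400 + 65264874090*sqrt(345410))/345410 ≈ 642.63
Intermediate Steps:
D(x, s) = 8 (D(x, s) = (1/4)*32 = 8)
c(N, d) = 8 - 1426*d (c(N, d) = -1426*d + 8 = 8 - 1426*d)
sqrt(c(A, -265)/(sqrt(1801755 - 420115)) + 412654) = sqrt((8 - 1426*(-265))/(sqrt(1801755 - 420115)) + 412654) = sqrt((8 + 377890)/(sqrt(1381640)) + 412654) = sqrt(377898/((2*sqrt(345410))) + 412654) = sqrt(377898*(sqrt(345410)/690820) + 412654) = sqrt(188949*sqrt(345410)/345410 + 412654) = sqrt(412654 + 188949*sqrt(345410)/345410)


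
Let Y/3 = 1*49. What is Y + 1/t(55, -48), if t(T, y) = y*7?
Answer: 49391/336 ≈ 147.00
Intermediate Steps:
t(T, y) = 7*y
Y = 147 (Y = 3*(1*49) = 3*49 = 147)
Y + 1/t(55, -48) = 147 + 1/(7*(-48)) = 147 + 1/(-336) = 147 - 1/336 = 49391/336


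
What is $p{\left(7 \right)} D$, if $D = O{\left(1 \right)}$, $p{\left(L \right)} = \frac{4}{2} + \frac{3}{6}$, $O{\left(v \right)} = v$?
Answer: $\frac{5}{2} \approx 2.5$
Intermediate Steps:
$p{\left(L \right)} = \frac{5}{2}$ ($p{\left(L \right)} = 4 \cdot \frac{1}{2} + 3 \cdot \frac{1}{6} = 2 + \frac{1}{2} = \frac{5}{2}$)
$D = 1$
$p{\left(7 \right)} D = \frac{5}{2} \cdot 1 = \frac{5}{2}$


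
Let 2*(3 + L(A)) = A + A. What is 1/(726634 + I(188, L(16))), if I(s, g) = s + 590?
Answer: 1/727412 ≈ 1.3747e-6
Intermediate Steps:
L(A) = -3 + A (L(A) = -3 + (A + A)/2 = -3 + (2*A)/2 = -3 + A)
I(s, g) = 590 + s
1/(726634 + I(188, L(16))) = 1/(726634 + (590 + 188)) = 1/(726634 + 778) = 1/727412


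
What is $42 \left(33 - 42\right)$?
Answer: $-378$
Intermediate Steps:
$42 \left(33 - 42\right) = 42 \left(-9\right) = -378$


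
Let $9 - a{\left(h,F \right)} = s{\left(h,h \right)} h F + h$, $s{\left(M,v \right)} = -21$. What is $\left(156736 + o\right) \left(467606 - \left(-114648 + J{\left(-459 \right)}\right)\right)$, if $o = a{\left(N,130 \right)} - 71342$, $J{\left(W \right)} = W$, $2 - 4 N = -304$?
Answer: $\frac{342835114559}{2} \approx 1.7142 \cdot 10^{11}$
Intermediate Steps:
$N = \frac{153}{2}$ ($N = \frac{1}{2} - -76 = \frac{1}{2} + 76 = \frac{153}{2} \approx 76.5$)
$a{\left(h,F \right)} = 9 - h + 21 F h$ ($a{\left(h,F \right)} = 9 - \left(- 21 h F + h\right) = 9 - \left(- 21 F h + h\right) = 9 - \left(h - 21 F h\right) = 9 + \left(- h + 21 F h\right) = 9 - h + 21 F h$)
$o = \frac{274871}{2}$ ($o = \left(9 - \frac{153}{2} + 21 \cdot 130 \cdot \frac{153}{2}\right) - 71342 = \left(9 - \frac{153}{2} + 208845\right) - 71342 = \frac{417555}{2} - 71342 = \frac{274871}{2} \approx 1.3744 \cdot 10^{5}$)
$\left(156736 + o\right) \left(467606 - \left(-114648 + J{\left(-459 \right)}\right)\right) = \left(156736 + \frac{274871}{2}\right) \left(467606 + \left(114648 - -459\right)\right) = \frac{588343 \left(467606 + \left(114648 + 459\right)\right)}{2} = \frac{588343 \left(467606 + 115107\right)}{2} = \frac{588343}{2} \cdot 582713 = \frac{342835114559}{2}$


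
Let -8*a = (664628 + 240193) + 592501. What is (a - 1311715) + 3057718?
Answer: 6235351/4 ≈ 1.5588e+6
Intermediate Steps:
a = -748661/4 (a = -((664628 + 240193) + 592501)/8 = -(904821 + 592501)/8 = -⅛*1497322 = -748661/4 ≈ -1.8717e+5)
(a - 1311715) + 3057718 = (-748661/4 - 1311715) + 3057718 = -5995521/4 + 3057718 = 6235351/4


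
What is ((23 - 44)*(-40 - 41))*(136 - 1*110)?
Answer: 44226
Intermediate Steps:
((23 - 44)*(-40 - 41))*(136 - 1*110) = (-21*(-81))*(136 - 110) = 1701*26 = 44226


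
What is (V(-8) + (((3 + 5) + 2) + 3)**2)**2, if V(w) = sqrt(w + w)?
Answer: 28545 + 1352*I ≈ 28545.0 + 1352.0*I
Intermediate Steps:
V(w) = sqrt(2)*sqrt(w) (V(w) = sqrt(2*w) = sqrt(2)*sqrt(w))
(V(-8) + (((3 + 5) + 2) + 3)**2)**2 = (sqrt(2)*sqrt(-8) + (((3 + 5) + 2) + 3)**2)**2 = (sqrt(2)*(2*I*sqrt(2)) + ((8 + 2) + 3)**2)**2 = (4*I + (10 + 3)**2)**2 = (4*I + 13**2)**2 = (4*I + 169)**2 = (169 + 4*I)**2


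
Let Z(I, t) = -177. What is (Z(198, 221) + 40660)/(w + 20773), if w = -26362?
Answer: -40483/5589 ≈ -7.2433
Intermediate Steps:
(Z(198, 221) + 40660)/(w + 20773) = (-177 + 40660)/(-26362 + 20773) = 40483/(-5589) = 40483*(-1/5589) = -40483/5589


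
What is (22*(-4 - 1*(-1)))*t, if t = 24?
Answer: -1584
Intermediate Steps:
(22*(-4 - 1*(-1)))*t = (22*(-4 - 1*(-1)))*24 = (22*(-4 + 1))*24 = (22*(-3))*24 = -66*24 = -1584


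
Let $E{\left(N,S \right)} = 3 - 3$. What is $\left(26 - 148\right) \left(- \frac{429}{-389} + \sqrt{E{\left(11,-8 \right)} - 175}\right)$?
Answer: $- \frac{52338}{389} - 610 i \sqrt{7} \approx -134.54 - 1613.9 i$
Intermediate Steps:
$E{\left(N,S \right)} = 0$
$\left(26 - 148\right) \left(- \frac{429}{-389} + \sqrt{E{\left(11,-8 \right)} - 175}\right) = \left(26 - 148\right) \left(- \frac{429}{-389} + \sqrt{0 - 175}\right) = - 122 \left(\left(-429\right) \left(- \frac{1}{389}\right) + \sqrt{-175}\right) = - 122 \left(\frac{429}{389} + 5 i \sqrt{7}\right) = - \frac{52338}{389} - 610 i \sqrt{7}$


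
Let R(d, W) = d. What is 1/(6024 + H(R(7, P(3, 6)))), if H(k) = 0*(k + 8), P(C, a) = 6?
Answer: 1/6024 ≈ 0.00016600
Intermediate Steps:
H(k) = 0 (H(k) = 0*(8 + k) = 0)
1/(6024 + H(R(7, P(3, 6)))) = 1/(6024 + 0) = 1/6024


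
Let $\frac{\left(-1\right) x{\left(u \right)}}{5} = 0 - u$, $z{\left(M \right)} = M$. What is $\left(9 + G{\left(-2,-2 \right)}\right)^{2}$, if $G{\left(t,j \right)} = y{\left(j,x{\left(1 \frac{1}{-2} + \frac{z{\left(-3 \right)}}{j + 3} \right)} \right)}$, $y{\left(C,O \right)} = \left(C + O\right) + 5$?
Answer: $\frac{121}{4} \approx 30.25$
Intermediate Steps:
$x{\left(u \right)} = 5 u$ ($x{\left(u \right)} = - 5 \left(0 - u\right) = - 5 \left(- u\right) = 5 u$)
$y{\left(C,O \right)} = 5 + C + O$
$G{\left(t,j \right)} = \frac{5}{2} + j - \frac{15}{3 + j}$ ($G{\left(t,j \right)} = 5 + j + 5 \left(1 \frac{1}{-2} - \frac{3}{j + 3}\right) = 5 + j + 5 \left(1 \left(- \frac{1}{2}\right) - \frac{3}{3 + j}\right) = 5 + j + 5 \left(- \frac{1}{2} - \frac{3}{3 + j}\right) = 5 + j - \left(\frac{5}{2} + \frac{15}{3 + j}\right) = \frac{5}{2} + j - \frac{15}{3 + j}$)
$\left(9 + G{\left(-2,-2 \right)}\right)^{2} = \left(9 + \frac{-15 + 2 \left(-2\right)^{2} + 11 \left(-2\right)}{2 \left(3 - 2\right)}\right)^{2} = \left(9 + \frac{-15 + 2 \cdot 4 - 22}{2 \cdot 1}\right)^{2} = \left(9 + \frac{1}{2} \cdot 1 \left(-15 + 8 - 22\right)\right)^{2} = \left(9 + \frac{1}{2} \cdot 1 \left(-29\right)\right)^{2} = \left(9 - \frac{29}{2}\right)^{2} = \left(- \frac{11}{2}\right)^{2} = \frac{121}{4}$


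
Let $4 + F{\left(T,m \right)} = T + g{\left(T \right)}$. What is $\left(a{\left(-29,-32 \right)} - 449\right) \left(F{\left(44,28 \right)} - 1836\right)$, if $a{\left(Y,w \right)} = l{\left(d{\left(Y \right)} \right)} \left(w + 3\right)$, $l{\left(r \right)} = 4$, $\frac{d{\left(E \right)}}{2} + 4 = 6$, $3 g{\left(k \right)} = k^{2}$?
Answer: $\frac{1950380}{3} \approx 6.5013 \cdot 10^{5}$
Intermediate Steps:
$g{\left(k \right)} = \frac{k^{2}}{3}$
$d{\left(E \right)} = 4$ ($d{\left(E \right)} = -8 + 2 \cdot 6 = -8 + 12 = 4$)
$a{\left(Y,w \right)} = 12 + 4 w$ ($a{\left(Y,w \right)} = 4 \left(w + 3\right) = 4 \left(3 + w\right) = 12 + 4 w$)
$F{\left(T,m \right)} = -4 + T + \frac{T^{2}}{3}$ ($F{\left(T,m \right)} = -4 + \left(T + \frac{T^{2}}{3}\right) = -4 + T + \frac{T^{2}}{3}$)
$\left(a{\left(-29,-32 \right)} - 449\right) \left(F{\left(44,28 \right)} - 1836\right) = \left(\left(12 + 4 \left(-32\right)\right) - 449\right) \left(\left(-4 + 44 + \frac{44^{2}}{3}\right) - 1836\right) = \left(\left(12 - 128\right) - 449\right) \left(\left(-4 + 44 + \frac{1}{3} \cdot 1936\right) - 1836\right) = \left(-116 - 449\right) \left(\left(-4 + 44 + \frac{1936}{3}\right) - 1836\right) = - 565 \left(\frac{2056}{3} - 1836\right) = \left(-565\right) \left(- \frac{3452}{3}\right) = \frac{1950380}{3}$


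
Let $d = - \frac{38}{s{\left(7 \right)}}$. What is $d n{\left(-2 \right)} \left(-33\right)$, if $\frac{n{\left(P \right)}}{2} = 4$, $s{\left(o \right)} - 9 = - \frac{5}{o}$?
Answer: $\frac{35112}{29} \approx 1210.8$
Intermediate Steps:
$s{\left(o \right)} = 9 - \frac{5}{o}$
$d = - \frac{133}{29}$ ($d = - \frac{38}{9 - \frac{5}{7}} = - \frac{38}{\frac{58}{7}} = \left(-38\right) \frac{7}{58} = - \frac{133}{29} \approx -4.5862$)
$n{\left(P \right)} = 8$ ($n{\left(P \right)} = 2 \cdot 4 = 8$)
$d n{\left(-2 \right)} \left(-33\right) = \left(- \frac{133}{29}\right) 8 \left(-33\right) = \left(- \frac{1064}{29}\right) \left(-33\right) = \frac{35112}{29}$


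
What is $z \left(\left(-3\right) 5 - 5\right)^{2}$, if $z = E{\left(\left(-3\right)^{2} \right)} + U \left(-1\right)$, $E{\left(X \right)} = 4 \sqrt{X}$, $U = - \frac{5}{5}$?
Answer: $5200$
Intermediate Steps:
$U = -1$ ($U = \left(-5\right) \frac{1}{5} = -1$)
$z = 13$ ($z = 4 \sqrt{\left(-3\right)^{2}} - -1 = 4 \sqrt{9} + 1 = 4 \cdot 3 + 1 = 12 + 1 = 13$)
$z \left(\left(-3\right) 5 - 5\right)^{2} = 13 \left(\left(-3\right) 5 - 5\right)^{2} = 13 \left(-15 - 5\right)^{2} = 13 \left(-20\right)^{2} = 13 \cdot 400 = 5200$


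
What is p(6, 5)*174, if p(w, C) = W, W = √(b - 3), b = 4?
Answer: 174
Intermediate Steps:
W = 1 (W = √(4 - 3) = √1 = 1)
p(w, C) = 1
p(6, 5)*174 = 1*174 = 174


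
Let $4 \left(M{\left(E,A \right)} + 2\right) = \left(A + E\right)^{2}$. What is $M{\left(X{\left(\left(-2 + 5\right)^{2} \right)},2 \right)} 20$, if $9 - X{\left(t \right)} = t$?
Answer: $-20$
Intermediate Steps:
$X{\left(t \right)} = 9 - t$
$M{\left(E,A \right)} = -2 + \frac{\left(A + E\right)^{2}}{4}$
$M{\left(X{\left(\left(-2 + 5\right)^{2} \right)},2 \right)} 20 = \left(-2 + \frac{\left(2 + \left(9 - \left(-2 + 5\right)^{2}\right)\right)^{2}}{4}\right) 20 = \left(-2 + \frac{\left(2 + \left(9 - 3^{2}\right)\right)^{2}}{4}\right) 20 = \left(-2 + \frac{\left(2 + \left(9 - 9\right)\right)^{2}}{4}\right) 20 = \left(-2 + \frac{\left(2 + 0\right)^{2}}{4}\right) 20 = \left(-2 + \frac{2^{2}}{4}\right) 20 = \left(-2 + \frac{1}{4} \cdot 4\right) 20 = \left(-2 + 1\right) 20 = \left(-1\right) 20 = -20$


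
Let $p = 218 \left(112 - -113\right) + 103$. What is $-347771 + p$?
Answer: $-298618$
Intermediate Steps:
$p = 49153$ ($p = 218 \left(112 + 113\right) + 103 = 218 \cdot 225 + 103 = 49050 + 103 = 49153$)
$-347771 + p = -347771 + 49153 = -298618$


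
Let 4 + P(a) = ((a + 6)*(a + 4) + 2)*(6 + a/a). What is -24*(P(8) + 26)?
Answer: -29088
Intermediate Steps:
P(a) = 10 + 7*(4 + a)*(6 + a) (P(a) = -4 + ((a + 6)*(a + 4) + 2)*(6 + a/a) = -4 + ((6 + a)*(4 + a) + 2)*(6 + 1) = -4 + ((4 + a)*(6 + a) + 2)*7 = -4 + (2 + (4 + a)*(6 + a))*7 = -4 + (14 + 7*(4 + a)*(6 + a)) = 10 + 7*(4 + a)*(6 + a))
-24*(P(8) + 26) = -24*((178 + 7*8² + 70*8) + 26) = -24*((178 + 7*64 + 560) + 26) = -24*((178 + 448 + 560) + 26) = -24*(1186 + 26) = -24*1212 = -29088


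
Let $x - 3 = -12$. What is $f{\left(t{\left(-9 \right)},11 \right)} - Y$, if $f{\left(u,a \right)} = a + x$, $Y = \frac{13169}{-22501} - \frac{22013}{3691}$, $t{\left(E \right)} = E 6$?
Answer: $\frac{710023674}{83051191} \approx 8.5492$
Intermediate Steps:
$t{\left(E \right)} = 6 E$
$x = -9$ ($x = 3 - 12 = -9$)
$Y = - \frac{543921292}{83051191}$ ($Y = 13169 \left(- \frac{1}{22501}\right) - \frac{22013}{3691} = - \frac{13169}{22501} - \frac{22013}{3691} = - \frac{543921292}{83051191} \approx -6.5492$)
$f{\left(u,a \right)} = -9 + a$ ($f{\left(u,a \right)} = a - 9 = -9 + a$)
$f{\left(t{\left(-9 \right)},11 \right)} - Y = \left(-9 + 11\right) - - \frac{543921292}{83051191} = 2 + \frac{543921292}{83051191} = \frac{710023674}{83051191}$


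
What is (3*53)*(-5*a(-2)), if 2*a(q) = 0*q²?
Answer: 0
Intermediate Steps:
a(q) = 0 (a(q) = (0*q²)/2 = (½)*0 = 0)
(3*53)*(-5*a(-2)) = (3*53)*(-5*0) = 159*0 = 0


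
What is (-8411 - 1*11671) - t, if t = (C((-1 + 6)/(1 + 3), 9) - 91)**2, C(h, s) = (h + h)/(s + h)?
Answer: -47603683/1681 ≈ -28319.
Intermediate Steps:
C(h, s) = 2*h/(h + s) (C(h, s) = (2*h)/(h + s) = 2*h/(h + s))
t = 13845841/1681 (t = (2*((-1 + 6)/(1 + 3))/((-1 + 6)/(1 + 3) + 9) - 91)**2 = (2*(5/4)/(5/4 + 9) - 91)**2 = (2*(5/4)/(41/4) - 91)**2 = (2*(5/4)*(4/41) - 91)**2 = (10/41 - 91)**2 = (-3721/41)**2 = 13845841/1681 ≈ 8236.7)
(-8411 - 1*11671) - t = (-8411 - 1*11671) - 1*13845841/1681 = (-8411 - 11671) - 13845841/1681 = -20082 - 13845841/1681 = -47603683/1681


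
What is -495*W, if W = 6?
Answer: -2970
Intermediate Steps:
-495*W = -495*6 = -2970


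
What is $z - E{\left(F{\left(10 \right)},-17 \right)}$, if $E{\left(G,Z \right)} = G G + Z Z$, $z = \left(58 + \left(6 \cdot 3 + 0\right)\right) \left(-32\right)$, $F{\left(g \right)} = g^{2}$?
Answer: $-12721$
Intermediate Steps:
$z = -2432$ ($z = \left(58 + \left(18 + 0\right)\right) \left(-32\right) = \left(58 + 18\right) \left(-32\right) = 76 \left(-32\right) = -2432$)
$E{\left(G,Z \right)} = G^{2} + Z^{2}$
$z - E{\left(F{\left(10 \right)},-17 \right)} = -2432 - \left(\left(10^{2}\right)^{2} + \left(-17\right)^{2}\right) = -2432 - \left(100^{2} + 289\right) = -2432 - \left(10000 + 289\right) = -2432 - 10289 = -12721$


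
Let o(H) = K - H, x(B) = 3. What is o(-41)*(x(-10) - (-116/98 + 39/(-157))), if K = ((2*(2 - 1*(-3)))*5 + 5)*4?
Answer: 8899056/7693 ≈ 1156.8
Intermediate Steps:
K = 220 (K = ((2*(2 + 3))*5 + 5)*4 = ((2*5)*5 + 5)*4 = (10*5 + 5)*4 = (50 + 5)*4 = 55*4 = 220)
o(H) = 220 - H
o(-41)*(x(-10) - (-116/98 + 39/(-157))) = (220 - 1*(-41))*(3 - (-116/98 + 39/(-157))) = (220 + 41)*(3 - (-116*1/98 + 39*(-1/157))) = 261*(3 - (-58/49 - 39/157)) = 261*(3 - 1*(-11017/7693)) = 261*(3 + 11017/7693) = 261*(34096/7693) = 8899056/7693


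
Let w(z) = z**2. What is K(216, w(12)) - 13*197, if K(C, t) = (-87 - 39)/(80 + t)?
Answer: -40985/16 ≈ -2561.6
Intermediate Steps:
K(C, t) = -126/(80 + t)
K(216, w(12)) - 13*197 = -126/(80 + 12**2) - 13*197 = -126/(80 + 144) - 1*2561 = -126/224 - 2561 = -126*1/224 - 2561 = -9/16 - 2561 = -40985/16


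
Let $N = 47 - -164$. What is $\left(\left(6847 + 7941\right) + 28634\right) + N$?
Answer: $43633$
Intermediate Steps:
$N = 211$ ($N = 47 + 164 = 211$)
$\left(\left(6847 + 7941\right) + 28634\right) + N = \left(\left(6847 + 7941\right) + 28634\right) + 211 = \left(14788 + 28634\right) + 211 = 43422 + 211 = 43633$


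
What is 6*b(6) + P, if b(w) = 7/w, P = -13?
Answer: -6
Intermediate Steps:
6*b(6) + P = 6*(7/6) - 13 = 7 - 13 = -6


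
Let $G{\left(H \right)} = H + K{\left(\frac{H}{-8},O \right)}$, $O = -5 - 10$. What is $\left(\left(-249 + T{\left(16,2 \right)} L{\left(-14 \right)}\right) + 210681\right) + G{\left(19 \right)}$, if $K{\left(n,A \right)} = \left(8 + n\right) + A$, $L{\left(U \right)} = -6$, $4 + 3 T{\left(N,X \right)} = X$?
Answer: $\frac{1683565}{8} \approx 2.1045 \cdot 10^{5}$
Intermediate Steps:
$T{\left(N,X \right)} = - \frac{4}{3} + \frac{X}{3}$
$O = -15$ ($O = -5 - 10 = -15$)
$K{\left(n,A \right)} = 8 + A + n$
$G{\left(H \right)} = -7 + \frac{7 H}{8}$ ($G{\left(H \right)} = H + \left(8 - 15 + \frac{H}{-8}\right) = H + \left(8 - 15 + H \left(- \frac{1}{8}\right)\right) = H - \left(7 + \frac{H}{8}\right) = -7 + \frac{7 H}{8}$)
$\left(\left(-249 + T{\left(16,2 \right)} L{\left(-14 \right)}\right) + 210681\right) + G{\left(19 \right)} = \left(\left(-249 + \left(- \frac{4}{3} + \frac{1}{3} \cdot 2\right) \left(-6\right)\right) + 210681\right) + \left(-7 + \frac{7}{8} \cdot 19\right) = \left(\left(-249 + \left(- \frac{4}{3} + \frac{2}{3}\right) \left(-6\right)\right) + 210681\right) + \left(-7 + \frac{133}{8}\right) = \left(\left(-249 - -4\right) + 210681\right) + \frac{77}{8} = \left(\left(-249 + 4\right) + 210681\right) + \frac{77}{8} = \left(-245 + 210681\right) + \frac{77}{8} = 210436 + \frac{77}{8} = \frac{1683565}{8}$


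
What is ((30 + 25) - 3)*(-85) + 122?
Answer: -4298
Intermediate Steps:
((30 + 25) - 3)*(-85) + 122 = (55 - 3)*(-85) + 122 = 52*(-85) + 122 = -4420 + 122 = -4298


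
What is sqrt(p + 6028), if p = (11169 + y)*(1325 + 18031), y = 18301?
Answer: 2*sqrt(142606837) ≈ 23884.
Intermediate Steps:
p = 570421320 (p = (11169 + 18301)*(1325 + 18031) = 29470*19356 = 570421320)
sqrt(p + 6028) = sqrt(570421320 + 6028) = sqrt(570427348) = 2*sqrt(142606837)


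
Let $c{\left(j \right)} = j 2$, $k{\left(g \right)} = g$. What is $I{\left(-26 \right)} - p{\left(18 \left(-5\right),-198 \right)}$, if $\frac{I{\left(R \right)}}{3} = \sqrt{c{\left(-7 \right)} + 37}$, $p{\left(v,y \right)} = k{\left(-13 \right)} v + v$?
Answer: $-1080 + 3 \sqrt{23} \approx -1065.6$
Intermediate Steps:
$c{\left(j \right)} = 2 j$
$p{\left(v,y \right)} = - 12 v$ ($p{\left(v,y \right)} = - 13 v + v = - 12 v$)
$I{\left(R \right)} = 3 \sqrt{23}$ ($I{\left(R \right)} = 3 \sqrt{2 \left(-7\right) + 37} = 3 \sqrt{-14 + 37} = 3 \sqrt{23}$)
$I{\left(-26 \right)} - p{\left(18 \left(-5\right),-198 \right)} = 3 \sqrt{23} - - 12 \cdot 18 \left(-5\right) = 3 \sqrt{23} - \left(-12\right) \left(-90\right) = 3 \sqrt{23} - 1080 = -1080 + 3 \sqrt{23}$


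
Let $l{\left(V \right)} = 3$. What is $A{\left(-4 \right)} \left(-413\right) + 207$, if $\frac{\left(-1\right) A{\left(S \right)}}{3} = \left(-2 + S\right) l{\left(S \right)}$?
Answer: $-22095$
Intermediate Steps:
$A{\left(S \right)} = 18 - 9 S$ ($A{\left(S \right)} = - 3 \left(-2 + S\right) 3 = - 3 \left(-6 + 3 S\right) = 18 - 9 S$)
$A{\left(-4 \right)} \left(-413\right) + 207 = \left(18 - -36\right) \left(-413\right) + 207 = \left(18 + 36\right) \left(-413\right) + 207 = 54 \left(-413\right) + 207 = -22302 + 207 = -22095$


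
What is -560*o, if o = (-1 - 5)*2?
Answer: 6720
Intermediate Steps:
o = -12 (o = -6*2 = -12)
-560*o = -560*(-12) = 6720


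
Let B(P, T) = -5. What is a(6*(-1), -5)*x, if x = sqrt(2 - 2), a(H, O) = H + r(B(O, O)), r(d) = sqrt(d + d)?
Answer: 0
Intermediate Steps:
r(d) = sqrt(2)*sqrt(d) (r(d) = sqrt(2*d) = sqrt(2)*sqrt(d))
a(H, O) = H + I*sqrt(10) (a(H, O) = H + sqrt(2)*sqrt(-5) = H + sqrt(2)*(I*sqrt(5)) = H + I*sqrt(10))
x = 0 (x = sqrt(0) = 0)
a(6*(-1), -5)*x = (6*(-1) + I*sqrt(10))*0 = (-6 + I*sqrt(10))*0 = 0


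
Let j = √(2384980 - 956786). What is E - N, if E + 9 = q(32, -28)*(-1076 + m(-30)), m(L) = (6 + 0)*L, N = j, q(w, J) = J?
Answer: 35159 - √1428194 ≈ 33964.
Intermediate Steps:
j = √1428194 ≈ 1195.1
N = √1428194 ≈ 1195.1
m(L) = 6*L
E = 35159 (E = -9 - 28*(-1076 + 6*(-30)) = -9 - 28*(-1076 - 180) = -9 - 28*(-1256) = -9 + 35168 = 35159)
E - N = 35159 - √1428194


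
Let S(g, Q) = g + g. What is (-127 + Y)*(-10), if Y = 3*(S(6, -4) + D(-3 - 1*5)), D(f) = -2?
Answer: 970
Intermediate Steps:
S(g, Q) = 2*g
Y = 30 (Y = 3*(2*6 - 2) = 3*(12 - 2) = 3*10 = 30)
(-127 + Y)*(-10) = (-127 + 30)*(-10) = -97*(-10) = 970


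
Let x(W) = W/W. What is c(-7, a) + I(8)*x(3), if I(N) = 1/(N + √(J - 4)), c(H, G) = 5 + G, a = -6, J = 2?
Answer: (-√2 + 7*I)/(√2 - 8*I) ≈ -0.87879 - 0.021427*I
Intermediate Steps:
I(N) = 1/(N + I*√2) (I(N) = 1/(N + √(2 - 4)) = 1/(N + √(-2)) = 1/(N + I*√2))
x(W) = 1
c(-7, a) + I(8)*x(3) = (5 - 6) + 1/(8 + I*√2) = -1 + 1/(8 + I*√2)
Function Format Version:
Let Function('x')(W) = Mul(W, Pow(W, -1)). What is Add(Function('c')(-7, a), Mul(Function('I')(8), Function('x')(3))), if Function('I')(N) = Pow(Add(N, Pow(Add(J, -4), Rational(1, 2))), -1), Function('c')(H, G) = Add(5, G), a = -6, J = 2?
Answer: Mul(Pow(Add(Pow(2, Rational(1, 2)), Mul(-8, I)), -1), Add(Mul(-1, Pow(2, Rational(1, 2))), Mul(7, I))) ≈ Add(-0.87879, Mul(-0.021427, I))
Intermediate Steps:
Function('I')(N) = Pow(Add(N, Mul(I, Pow(2, Rational(1, 2)))), -1) (Function('I')(N) = Pow(Add(N, Pow(Add(2, -4), Rational(1, 2))), -1) = Pow(Add(N, Pow(-2, Rational(1, 2))), -1) = Pow(Add(N, Mul(I, Pow(2, Rational(1, 2)))), -1))
Function('x')(W) = 1
Add(Function('c')(-7, a), Mul(Function('I')(8), Function('x')(3))) = Add(Add(5, -6), Mul(Pow(Add(8, Mul(I, Pow(2, Rational(1, 2)))), -1), 1)) = Add(-1, Pow(Add(8, Mul(I, Pow(2, Rational(1, 2)))), -1))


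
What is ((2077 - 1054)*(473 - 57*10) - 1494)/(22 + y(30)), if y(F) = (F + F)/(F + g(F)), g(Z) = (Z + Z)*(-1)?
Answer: -20145/4 ≈ -5036.3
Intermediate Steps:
g(Z) = -2*Z (g(Z) = (2*Z)*(-1) = -2*Z)
y(F) = -2 (y(F) = (F + F)/(F - 2*F) = (2*F)/((-F)) = (2*F)*(-1/F) = -2)
((2077 - 1054)*(473 - 57*10) - 1494)/(22 + y(30)) = ((2077 - 1054)*(473 - 57*10) - 1494)/(22 - 2) = (1023*(473 - 570) - 1494)/20 = (1023*(-97) - 1494)*(1/20) = (-99231 - 1494)*(1/20) = -100725*1/20 = -20145/4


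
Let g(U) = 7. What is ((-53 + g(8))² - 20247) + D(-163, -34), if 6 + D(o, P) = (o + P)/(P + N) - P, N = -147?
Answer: -3276446/181 ≈ -18102.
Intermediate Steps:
D(o, P) = -6 - P + (P + o)/(-147 + P) (D(o, P) = -6 + ((o + P)/(P - 147) - P) = -6 + ((P + o)/(-147 + P) - P) = -6 + (-P + (P + o)/(-147 + P)) = -6 - P + (P + o)/(-147 + P))
((-53 + g(8))² - 20247) + D(-163, -34) = ((-53 + 7)² - 20247) + (882 - 163 - 1*(-34)² + 142*(-34))/(-147 - 34) = ((-46)² - 20247) + (882 - 163 - 1*1156 - 4828)/(-181) = (2116 - 20247) - (882 - 163 - 1156 - 4828)/181 = -18131 - 1/181*(-5265) = -18131 + 5265/181 = -3276446/181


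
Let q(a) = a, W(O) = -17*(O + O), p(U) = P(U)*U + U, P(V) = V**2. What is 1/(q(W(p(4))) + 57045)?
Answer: 1/54733 ≈ 1.8271e-5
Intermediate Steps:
p(U) = U + U**3 (p(U) = U**2*U + U = U**3 + U = U + U**3)
W(O) = -34*O
1/(q(W(p(4))) + 57045) = 1/(-34*(4 + 4**3) + 57045) = 1/(-34*(4 + 64) + 57045) = 1/(-34*68 + 57045) = 1/(-2312 + 57045) = 1/54733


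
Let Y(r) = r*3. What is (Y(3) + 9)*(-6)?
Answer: -108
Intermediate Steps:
Y(r) = 3*r
(Y(3) + 9)*(-6) = (3*3 + 9)*(-6) = (9 + 9)*(-6) = 18*(-6) = -108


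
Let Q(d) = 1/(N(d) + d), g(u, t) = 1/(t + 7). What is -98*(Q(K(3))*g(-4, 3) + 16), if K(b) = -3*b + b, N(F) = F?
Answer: -94031/60 ≈ -1567.2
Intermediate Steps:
g(u, t) = 1/(7 + t)
K(b) = -2*b
Q(d) = 1/(2*d) (Q(d) = 1/(d + d) = 1/(2*d))
-98*(Q(K(3))*g(-4, 3) + 16) = -98*((1/(2*((-2*3))))/(7 + 3) + 16) = -98*(((½)/(-6))/10 + 16) = -98*(((½)*(-⅙))*(⅒) + 16) = -98*(-1/12*⅒ + 16) = -98*(-1/120 + 16) = -98*1919/120 = -94031/60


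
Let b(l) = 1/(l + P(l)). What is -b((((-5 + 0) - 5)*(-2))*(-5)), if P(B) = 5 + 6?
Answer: 1/89 ≈ 0.011236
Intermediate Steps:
P(B) = 11
b(l) = 1/(11 + l) (b(l) = 1/(l + 11) = 1/(11 + l))
-b((((-5 + 0) - 5)*(-2))*(-5)) = -1/(11 + (((-5 + 0) - 5)*(-2))*(-5)) = -1/(11 + ((-5 - 5)*(-2))*(-5)) = -1/(11 - 10*(-2)*(-5)) = -1/(11 + 20*(-5)) = -1/(11 - 100) = -1/(-89) = -1*(-1/89) = 1/89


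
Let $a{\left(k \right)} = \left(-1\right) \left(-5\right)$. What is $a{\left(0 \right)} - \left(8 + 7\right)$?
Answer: $-10$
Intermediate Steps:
$a{\left(k \right)} = 5$
$a{\left(0 \right)} - \left(8 + 7\right) = 5 - \left(8 + 7\right) = 5 - 15 = -10$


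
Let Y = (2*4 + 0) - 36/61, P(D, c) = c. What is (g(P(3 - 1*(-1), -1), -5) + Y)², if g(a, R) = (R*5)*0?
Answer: 204304/3721 ≈ 54.906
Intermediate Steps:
Y = 452/61 (Y = (8 + 0) - 36/61 = 8 - 1*36/61 = 8 - 36/61 = 452/61 ≈ 7.4098)
g(a, R) = 0 (g(a, R) = (5*R)*0 = 0)
(g(P(3 - 1*(-1), -1), -5) + Y)² = (0 + 452/61)² = (452/61)² = 204304/3721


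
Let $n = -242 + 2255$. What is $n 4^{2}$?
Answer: $32208$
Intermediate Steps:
$n = 2013$
$n 4^{2} = 2013 \cdot 4^{2} = 2013 \cdot 16 = 32208$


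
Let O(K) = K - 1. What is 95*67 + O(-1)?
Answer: 6363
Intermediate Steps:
O(K) = -1 + K
95*67 + O(-1) = 95*67 + (-1 - 1) = 6365 - 2 = 6363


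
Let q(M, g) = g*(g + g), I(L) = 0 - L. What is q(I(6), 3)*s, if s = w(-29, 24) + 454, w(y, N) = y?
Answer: 7650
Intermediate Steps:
I(L) = -L
q(M, g) = 2*g² (q(M, g) = g*(2*g) = 2*g²)
s = 425 (s = -29 + 454 = 425)
q(I(6), 3)*s = (2*3²)*425 = (2*9)*425 = 18*425 = 7650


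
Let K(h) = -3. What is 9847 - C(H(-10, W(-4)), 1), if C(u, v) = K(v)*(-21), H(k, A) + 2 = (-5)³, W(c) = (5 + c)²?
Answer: 9784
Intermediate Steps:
H(k, A) = -127 (H(k, A) = -2 + (-5)³ = -2 - 125 = -127)
C(u, v) = 63 (C(u, v) = -3*(-21) = 63)
9847 - C(H(-10, W(-4)), 1) = 9847 - 1*63 = 9847 - 63 = 9784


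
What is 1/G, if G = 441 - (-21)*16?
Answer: 1/777 ≈ 0.0012870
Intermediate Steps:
G = 777 (G = 441 - 1*(-336) = 441 + 336 = 777)
1/G = 1/777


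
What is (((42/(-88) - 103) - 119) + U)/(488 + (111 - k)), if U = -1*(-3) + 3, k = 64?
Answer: -1905/4708 ≈ -0.40463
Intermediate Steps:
U = 6 (U = 3 + 3 = 6)
(((42/(-88) - 103) - 119) + U)/(488 + (111 - k)) = (((42/(-88) - 103) - 119) + 6)/(488 + (111 - 1*64)) = (((42*(-1/88) - 103) - 119) + 6)/(488 + (111 - 64)) = (((-21/44 - 103) - 119) + 6)/(488 + 47) = ((-4553/44 - 119) + 6)/535 = (-9789/44 + 6)*(1/535) = -9525/44*1/535 = -1905/4708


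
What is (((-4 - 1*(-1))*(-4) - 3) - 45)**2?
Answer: 1296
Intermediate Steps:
(((-4 - 1*(-1))*(-4) - 3) - 45)**2 = (((-4 + 1)*(-4) - 3) - 45)**2 = ((-3*(-4) - 3) - 45)**2 = ((12 - 3) - 45)**2 = (9 - 45)**2 = (-36)**2 = 1296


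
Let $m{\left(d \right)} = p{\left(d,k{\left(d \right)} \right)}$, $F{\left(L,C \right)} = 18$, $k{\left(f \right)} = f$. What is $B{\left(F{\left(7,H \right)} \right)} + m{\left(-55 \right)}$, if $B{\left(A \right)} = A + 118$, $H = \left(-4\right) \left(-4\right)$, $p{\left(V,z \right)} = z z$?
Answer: $3161$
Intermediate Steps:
$p{\left(V,z \right)} = z^{2}$
$H = 16$
$m{\left(d \right)} = d^{2}$
$B{\left(A \right)} = 118 + A$
$B{\left(F{\left(7,H \right)} \right)} + m{\left(-55 \right)} = \left(118 + 18\right) + \left(-55\right)^{2} = 136 + 3025 = 3161$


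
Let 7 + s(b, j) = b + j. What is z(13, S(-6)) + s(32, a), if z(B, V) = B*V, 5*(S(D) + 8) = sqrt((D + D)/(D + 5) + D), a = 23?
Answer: -56 + 13*sqrt(6)/5 ≈ -49.631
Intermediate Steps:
s(b, j) = -7 + b + j (s(b, j) = -7 + (b + j) = -7 + b + j)
S(D) = -8 + sqrt(D + 2*D/(5 + D))/5 (S(D) = -8 + sqrt((D + D)/(D + 5) + D)/5 = -8 + sqrt((2*D)/(5 + D) + D)/5 = -8 + sqrt(2*D/(5 + D) + D)/5 = -8 + sqrt(D + 2*D/(5 + D))/5)
z(13, S(-6)) + s(32, a) = 13*(-8 + sqrt(-6*(7 - 6)/(5 - 6))/5) + (-7 + 32 + 23) = 13*(-8 + sqrt(-6*1/(-1))/5) + 48 = 13*(-8 + sqrt(-6*(-1)*1)/5) + 48 = 13*(-8 + sqrt(6)/5) + 48 = (-104 + 13*sqrt(6)/5) + 48 = -56 + 13*sqrt(6)/5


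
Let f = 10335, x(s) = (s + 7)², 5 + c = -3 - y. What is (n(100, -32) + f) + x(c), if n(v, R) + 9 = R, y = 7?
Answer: 10358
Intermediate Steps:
n(v, R) = -9 + R
c = -15 (c = -5 + (-3 - 1*7) = -5 + (-3 - 7) = -5 - 10 = -15)
x(s) = (7 + s)²
(n(100, -32) + f) + x(c) = ((-9 - 32) + 10335) + (7 - 15)² = (-41 + 10335) + (-8)² = 10294 + 64 = 10358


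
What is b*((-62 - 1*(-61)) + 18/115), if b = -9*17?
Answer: 14841/115 ≈ 129.05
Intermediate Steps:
b = -153
b*((-62 - 1*(-61)) + 18/115) = -153*((-62 - 1*(-61)) + 18/115) = -153*((-62 + 61) + 18*(1/115)) = -153*(-1 + 18/115) = -153*(-97/115) = 14841/115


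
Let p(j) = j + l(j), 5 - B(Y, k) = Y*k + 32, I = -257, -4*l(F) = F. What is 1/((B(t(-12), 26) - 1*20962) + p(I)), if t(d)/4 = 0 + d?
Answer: -4/79735 ≈ -5.0166e-5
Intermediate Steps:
l(F) = -F/4
t(d) = 4*d (t(d) = 4*(0 + d) = 4*d)
B(Y, k) = -27 - Y*k (B(Y, k) = 5 - (Y*k + 32) = 5 - (32 + Y*k) = 5 + (-32 - Y*k) = -27 - Y*k)
p(j) = 3*j/4 (p(j) = j - j/4 = 3*j/4)
1/((B(t(-12), 26) - 1*20962) + p(I)) = 1/(((-27 - 1*4*(-12)*26) - 1*20962) + (¾)*(-257)) = 1/(((-27 - 1*(-48)*26) - 20962) - 771/4) = 1/(((-27 + 1248) - 20962) - 771/4) = 1/((1221 - 20962) - 771/4) = 1/(-19741 - 771/4) = 1/(-79735/4) = -4/79735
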